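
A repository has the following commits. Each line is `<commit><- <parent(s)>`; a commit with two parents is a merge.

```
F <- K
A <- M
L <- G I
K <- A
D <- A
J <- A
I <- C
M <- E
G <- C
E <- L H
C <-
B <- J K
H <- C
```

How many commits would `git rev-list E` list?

6

Walking parent pointers from E: reachable set = {C, E, G, H, I, L}.
That is 6 commits.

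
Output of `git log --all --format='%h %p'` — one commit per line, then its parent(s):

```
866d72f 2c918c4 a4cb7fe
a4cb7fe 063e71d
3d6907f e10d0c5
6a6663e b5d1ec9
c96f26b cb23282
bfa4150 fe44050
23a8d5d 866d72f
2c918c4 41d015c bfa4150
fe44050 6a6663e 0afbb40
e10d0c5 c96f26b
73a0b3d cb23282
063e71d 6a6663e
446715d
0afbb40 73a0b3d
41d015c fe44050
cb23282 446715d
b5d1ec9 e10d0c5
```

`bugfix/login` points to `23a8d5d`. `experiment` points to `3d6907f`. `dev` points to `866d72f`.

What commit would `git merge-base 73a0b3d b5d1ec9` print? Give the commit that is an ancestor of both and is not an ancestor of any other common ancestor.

cb23282

Ancestors of 73a0b3d: {446715d, 73a0b3d, cb23282}.
Ancestors of b5d1ec9: {446715d, b5d1ec9, c96f26b, cb23282, e10d0c5}.
Common ancestors: {446715d, cb23282}.
Among these, cb23282 is not an ancestor of any other common ancestor — it is the merge base.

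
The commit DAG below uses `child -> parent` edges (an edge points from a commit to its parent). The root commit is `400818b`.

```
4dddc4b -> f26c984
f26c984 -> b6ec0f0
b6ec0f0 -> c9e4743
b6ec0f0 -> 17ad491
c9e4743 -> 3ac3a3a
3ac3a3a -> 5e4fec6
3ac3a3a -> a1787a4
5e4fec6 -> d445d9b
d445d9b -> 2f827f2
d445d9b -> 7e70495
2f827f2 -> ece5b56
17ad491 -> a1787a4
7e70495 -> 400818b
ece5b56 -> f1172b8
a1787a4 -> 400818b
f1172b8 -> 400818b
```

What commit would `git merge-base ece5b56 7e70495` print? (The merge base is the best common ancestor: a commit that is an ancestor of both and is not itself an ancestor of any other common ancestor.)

Ancestors of ece5b56: {400818b, ece5b56, f1172b8}.
Ancestors of 7e70495: {400818b, 7e70495}.
Common ancestors: {400818b}.
The only common ancestor is 400818b, so it is the merge base.

400818b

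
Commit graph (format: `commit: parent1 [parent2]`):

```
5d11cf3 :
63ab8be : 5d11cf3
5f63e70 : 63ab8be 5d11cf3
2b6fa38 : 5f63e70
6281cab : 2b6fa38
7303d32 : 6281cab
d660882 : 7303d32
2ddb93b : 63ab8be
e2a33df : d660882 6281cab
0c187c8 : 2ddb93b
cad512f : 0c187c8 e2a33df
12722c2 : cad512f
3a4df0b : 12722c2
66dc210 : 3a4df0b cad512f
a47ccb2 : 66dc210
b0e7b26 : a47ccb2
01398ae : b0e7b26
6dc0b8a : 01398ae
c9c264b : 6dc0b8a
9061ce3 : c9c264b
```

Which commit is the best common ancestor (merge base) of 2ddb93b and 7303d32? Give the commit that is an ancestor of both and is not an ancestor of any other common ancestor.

Ancestors of 2ddb93b: {2ddb93b, 5d11cf3, 63ab8be}.
Ancestors of 7303d32: {2b6fa38, 5d11cf3, 5f63e70, 6281cab, 63ab8be, 7303d32}.
Common ancestors: {5d11cf3, 63ab8be}.
Among these, 63ab8be is not an ancestor of any other common ancestor — it is the merge base.

63ab8be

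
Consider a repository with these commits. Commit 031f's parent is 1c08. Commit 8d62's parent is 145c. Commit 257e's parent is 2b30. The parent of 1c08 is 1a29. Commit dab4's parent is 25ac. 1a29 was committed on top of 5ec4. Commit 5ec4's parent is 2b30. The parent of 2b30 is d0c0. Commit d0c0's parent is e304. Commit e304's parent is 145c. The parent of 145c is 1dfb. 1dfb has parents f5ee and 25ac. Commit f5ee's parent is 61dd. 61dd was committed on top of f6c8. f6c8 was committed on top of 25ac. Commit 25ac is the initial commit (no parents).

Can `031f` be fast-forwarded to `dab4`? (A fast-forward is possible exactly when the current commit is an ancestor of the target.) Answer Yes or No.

A fast-forward from 031f to dab4 is possible iff 031f is an ancestor of dab4.
Ancestors of dab4: {25ac, dab4}.
031f is not among them, so fast-forward is not possible.

No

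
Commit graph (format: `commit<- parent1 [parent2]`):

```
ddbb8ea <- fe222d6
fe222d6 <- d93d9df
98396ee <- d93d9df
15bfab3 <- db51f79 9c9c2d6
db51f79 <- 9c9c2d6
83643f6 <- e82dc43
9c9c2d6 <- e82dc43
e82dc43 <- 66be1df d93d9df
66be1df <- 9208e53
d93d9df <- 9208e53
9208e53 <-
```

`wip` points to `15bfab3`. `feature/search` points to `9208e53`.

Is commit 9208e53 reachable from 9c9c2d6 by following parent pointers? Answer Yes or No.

Ancestors of 9c9c2d6 (commits reachable by following parents): {66be1df, 9208e53, 9c9c2d6, d93d9df, e82dc43}.
9208e53 is in that set, so it is an ancestor of 9c9c2d6.

Yes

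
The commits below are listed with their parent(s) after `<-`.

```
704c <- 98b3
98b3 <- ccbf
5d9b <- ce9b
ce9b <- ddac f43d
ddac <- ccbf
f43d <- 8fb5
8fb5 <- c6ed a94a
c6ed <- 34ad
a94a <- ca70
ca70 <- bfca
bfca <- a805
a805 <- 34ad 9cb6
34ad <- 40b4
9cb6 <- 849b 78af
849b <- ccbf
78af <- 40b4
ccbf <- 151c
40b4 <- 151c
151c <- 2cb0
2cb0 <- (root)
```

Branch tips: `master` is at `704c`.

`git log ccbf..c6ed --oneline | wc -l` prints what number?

Reachable from c6ed: {151c, 2cb0, 34ad, 40b4, c6ed}.
Reachable from ccbf: {151c, 2cb0, ccbf}.
In c6ed's history but not ccbf's: {34ad, 40b4, c6ed} — 3 commits.

3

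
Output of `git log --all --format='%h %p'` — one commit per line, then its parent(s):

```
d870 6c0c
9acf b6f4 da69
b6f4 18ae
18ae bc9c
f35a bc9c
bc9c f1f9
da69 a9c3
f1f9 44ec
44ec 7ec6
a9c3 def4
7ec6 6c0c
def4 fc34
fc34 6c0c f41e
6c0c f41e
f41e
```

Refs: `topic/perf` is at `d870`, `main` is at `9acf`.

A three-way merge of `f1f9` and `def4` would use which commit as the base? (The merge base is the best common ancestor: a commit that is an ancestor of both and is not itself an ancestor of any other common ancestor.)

Ancestors of f1f9: {44ec, 6c0c, 7ec6, f1f9, f41e}.
Ancestors of def4: {6c0c, def4, f41e, fc34}.
Common ancestors: {6c0c, f41e}.
Among these, 6c0c is not an ancestor of any other common ancestor — it is the merge base.

6c0c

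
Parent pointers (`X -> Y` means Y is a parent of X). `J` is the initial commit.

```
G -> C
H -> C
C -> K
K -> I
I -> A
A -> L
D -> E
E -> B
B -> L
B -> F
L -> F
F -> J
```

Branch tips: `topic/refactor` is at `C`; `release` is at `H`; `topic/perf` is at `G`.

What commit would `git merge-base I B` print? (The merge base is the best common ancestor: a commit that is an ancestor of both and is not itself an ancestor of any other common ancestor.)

Ancestors of I: {A, F, I, J, L}.
Ancestors of B: {B, F, J, L}.
Common ancestors: {F, J, L}.
Among these, L is not an ancestor of any other common ancestor — it is the merge base.

L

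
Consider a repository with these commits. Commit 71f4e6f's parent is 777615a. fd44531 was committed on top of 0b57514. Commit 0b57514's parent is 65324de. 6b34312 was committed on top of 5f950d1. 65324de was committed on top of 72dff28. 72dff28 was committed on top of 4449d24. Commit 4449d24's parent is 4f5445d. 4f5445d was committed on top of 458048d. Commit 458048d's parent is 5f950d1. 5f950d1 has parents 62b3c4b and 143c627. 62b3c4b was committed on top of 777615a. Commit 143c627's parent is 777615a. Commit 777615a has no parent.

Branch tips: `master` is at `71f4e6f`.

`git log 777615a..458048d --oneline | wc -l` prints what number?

Reachable from 458048d: {143c627, 458048d, 5f950d1, 62b3c4b, 777615a}.
Reachable from 777615a: {777615a}.
In 458048d's history but not 777615a's: {143c627, 458048d, 5f950d1, 62b3c4b} — 4 commits.

4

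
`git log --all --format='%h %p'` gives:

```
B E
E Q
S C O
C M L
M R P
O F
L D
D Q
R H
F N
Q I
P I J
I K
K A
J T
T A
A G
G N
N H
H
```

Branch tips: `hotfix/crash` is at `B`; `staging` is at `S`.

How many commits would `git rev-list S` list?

18

Walking parent pointers from S: reachable set = {A, C, D, F, G, H, I, J, K, L, M, N, O, P, Q, R, S, T}.
That is 18 commits.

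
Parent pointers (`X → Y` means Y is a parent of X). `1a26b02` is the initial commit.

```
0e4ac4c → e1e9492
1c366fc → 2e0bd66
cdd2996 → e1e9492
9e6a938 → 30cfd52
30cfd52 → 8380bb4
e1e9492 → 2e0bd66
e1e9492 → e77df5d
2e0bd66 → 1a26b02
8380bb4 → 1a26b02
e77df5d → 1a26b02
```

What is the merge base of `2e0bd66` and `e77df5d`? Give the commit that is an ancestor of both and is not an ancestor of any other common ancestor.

1a26b02

Ancestors of 2e0bd66: {1a26b02, 2e0bd66}.
Ancestors of e77df5d: {1a26b02, e77df5d}.
Common ancestors: {1a26b02}.
The only common ancestor is 1a26b02, so it is the merge base.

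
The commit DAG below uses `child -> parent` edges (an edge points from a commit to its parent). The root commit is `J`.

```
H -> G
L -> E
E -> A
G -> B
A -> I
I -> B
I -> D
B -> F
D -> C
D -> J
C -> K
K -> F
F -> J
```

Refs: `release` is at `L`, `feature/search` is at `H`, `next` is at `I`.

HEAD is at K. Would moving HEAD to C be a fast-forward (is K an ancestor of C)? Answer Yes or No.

A fast-forward from K to C is possible iff K is an ancestor of C.
Ancestors of C: {C, F, J, K}.
K is among them, so fast-forward is possible.

Yes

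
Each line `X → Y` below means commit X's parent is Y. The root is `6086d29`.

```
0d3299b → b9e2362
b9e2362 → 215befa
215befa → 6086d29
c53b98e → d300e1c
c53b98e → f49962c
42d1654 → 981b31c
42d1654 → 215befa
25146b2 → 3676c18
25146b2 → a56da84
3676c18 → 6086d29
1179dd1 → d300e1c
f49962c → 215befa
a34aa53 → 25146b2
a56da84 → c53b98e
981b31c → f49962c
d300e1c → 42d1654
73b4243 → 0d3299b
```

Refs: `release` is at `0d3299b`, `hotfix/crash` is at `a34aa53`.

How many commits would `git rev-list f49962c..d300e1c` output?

Reachable from d300e1c: {215befa, 42d1654, 6086d29, 981b31c, d300e1c, f49962c}.
Reachable from f49962c: {215befa, 6086d29, f49962c}.
In d300e1c's history but not f49962c's: {42d1654, 981b31c, d300e1c} — 3 commits.

3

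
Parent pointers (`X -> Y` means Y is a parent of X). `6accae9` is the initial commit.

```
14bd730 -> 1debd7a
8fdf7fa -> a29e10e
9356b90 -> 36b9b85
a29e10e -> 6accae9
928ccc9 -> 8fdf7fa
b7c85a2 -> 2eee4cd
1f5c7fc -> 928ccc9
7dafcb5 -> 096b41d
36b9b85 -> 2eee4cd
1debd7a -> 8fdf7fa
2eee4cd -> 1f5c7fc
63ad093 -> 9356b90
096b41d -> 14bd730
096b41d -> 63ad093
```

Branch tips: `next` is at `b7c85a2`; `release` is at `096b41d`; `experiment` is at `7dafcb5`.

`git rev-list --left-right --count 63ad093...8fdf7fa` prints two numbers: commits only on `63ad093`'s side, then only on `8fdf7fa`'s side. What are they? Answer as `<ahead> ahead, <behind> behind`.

Reachable from 63ad093: {1f5c7fc, 2eee4cd, 36b9b85, 63ad093, 6accae9, 8fdf7fa, 928ccc9, 9356b90, a29e10e}.
Reachable from 8fdf7fa: {6accae9, 8fdf7fa, a29e10e}.
Only in 63ad093's history (ahead): {1f5c7fc, 2eee4cd, 36b9b85, 63ad093, 928ccc9, 9356b90} — 6.
Only in 8fdf7fa's history (behind): {} — 0.

6 ahead, 0 behind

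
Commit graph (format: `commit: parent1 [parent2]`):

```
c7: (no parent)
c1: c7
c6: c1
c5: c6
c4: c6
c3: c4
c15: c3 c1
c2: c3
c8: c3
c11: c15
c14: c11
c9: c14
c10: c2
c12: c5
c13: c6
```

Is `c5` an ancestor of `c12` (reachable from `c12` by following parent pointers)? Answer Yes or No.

Ancestors of c12 (commits reachable by following parents): {c1, c12, c5, c6, c7}.
c5 is in that set, so it is an ancestor of c12.

Yes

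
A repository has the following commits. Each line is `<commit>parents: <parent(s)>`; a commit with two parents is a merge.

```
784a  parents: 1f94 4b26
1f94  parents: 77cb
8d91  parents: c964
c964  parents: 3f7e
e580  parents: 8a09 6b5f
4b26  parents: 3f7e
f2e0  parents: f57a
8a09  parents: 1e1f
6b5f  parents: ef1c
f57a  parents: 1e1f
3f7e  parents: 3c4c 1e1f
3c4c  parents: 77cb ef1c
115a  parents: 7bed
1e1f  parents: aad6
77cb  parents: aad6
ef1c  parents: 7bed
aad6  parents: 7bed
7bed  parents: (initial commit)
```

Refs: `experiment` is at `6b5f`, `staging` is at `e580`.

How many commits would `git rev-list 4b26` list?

Walking parent pointers from 4b26: reachable set = {1e1f, 3c4c, 3f7e, 4b26, 77cb, 7bed, aad6, ef1c}.
That is 8 commits.

8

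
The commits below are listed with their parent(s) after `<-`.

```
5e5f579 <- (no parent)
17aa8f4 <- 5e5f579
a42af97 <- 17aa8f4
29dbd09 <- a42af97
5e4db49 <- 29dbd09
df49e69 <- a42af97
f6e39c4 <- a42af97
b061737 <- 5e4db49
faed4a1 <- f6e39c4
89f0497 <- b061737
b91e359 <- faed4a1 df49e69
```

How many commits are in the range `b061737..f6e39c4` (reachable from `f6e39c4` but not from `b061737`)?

Reachable from f6e39c4: {17aa8f4, 5e5f579, a42af97, f6e39c4}.
Reachable from b061737: {17aa8f4, 29dbd09, 5e4db49, 5e5f579, a42af97, b061737}.
In f6e39c4's history but not b061737's: {f6e39c4} — 1 commit.

1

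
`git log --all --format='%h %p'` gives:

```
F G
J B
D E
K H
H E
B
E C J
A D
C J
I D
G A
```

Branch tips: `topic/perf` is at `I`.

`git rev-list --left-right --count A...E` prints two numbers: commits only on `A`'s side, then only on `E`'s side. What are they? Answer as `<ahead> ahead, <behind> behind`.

Reachable from A: {A, B, C, D, E, J}.
Reachable from E: {B, C, E, J}.
Only in A's history (ahead): {A, D} — 2.
Only in E's history (behind): {} — 0.

2 ahead, 0 behind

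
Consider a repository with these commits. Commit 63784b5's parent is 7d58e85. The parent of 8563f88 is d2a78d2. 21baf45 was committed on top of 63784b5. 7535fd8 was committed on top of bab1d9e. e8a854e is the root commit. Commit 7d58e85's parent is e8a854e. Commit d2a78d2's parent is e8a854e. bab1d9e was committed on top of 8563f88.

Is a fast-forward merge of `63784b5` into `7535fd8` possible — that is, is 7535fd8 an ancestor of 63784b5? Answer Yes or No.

A fast-forward from 7535fd8 to 63784b5 is possible iff 7535fd8 is an ancestor of 63784b5.
Ancestors of 63784b5: {63784b5, 7d58e85, e8a854e}.
7535fd8 is not among them, so fast-forward is not possible.

No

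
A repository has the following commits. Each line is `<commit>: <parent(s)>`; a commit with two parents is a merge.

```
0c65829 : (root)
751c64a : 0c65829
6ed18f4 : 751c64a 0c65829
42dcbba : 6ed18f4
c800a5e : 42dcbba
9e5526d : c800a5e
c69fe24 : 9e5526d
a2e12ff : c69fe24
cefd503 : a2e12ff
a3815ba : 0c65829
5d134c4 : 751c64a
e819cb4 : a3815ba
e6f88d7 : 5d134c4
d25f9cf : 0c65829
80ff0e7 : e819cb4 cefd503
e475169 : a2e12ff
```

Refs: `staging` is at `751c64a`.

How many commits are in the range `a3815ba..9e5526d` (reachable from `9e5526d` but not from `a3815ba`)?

5

Reachable from 9e5526d: {0c65829, 42dcbba, 6ed18f4, 751c64a, 9e5526d, c800a5e}.
Reachable from a3815ba: {0c65829, a3815ba}.
In 9e5526d's history but not a3815ba's: {42dcbba, 6ed18f4, 751c64a, 9e5526d, c800a5e} — 5 commits.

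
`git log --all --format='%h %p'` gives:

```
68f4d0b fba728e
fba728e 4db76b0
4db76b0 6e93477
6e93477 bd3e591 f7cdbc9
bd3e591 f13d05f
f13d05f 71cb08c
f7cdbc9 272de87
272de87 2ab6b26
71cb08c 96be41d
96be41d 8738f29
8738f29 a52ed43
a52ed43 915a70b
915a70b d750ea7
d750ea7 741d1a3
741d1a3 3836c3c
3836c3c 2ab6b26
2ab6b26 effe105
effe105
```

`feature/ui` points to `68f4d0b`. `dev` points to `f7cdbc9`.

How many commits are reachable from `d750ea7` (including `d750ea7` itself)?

5

Walking parent pointers from d750ea7: reachable set = {2ab6b26, 3836c3c, 741d1a3, d750ea7, effe105}.
That is 5 commits.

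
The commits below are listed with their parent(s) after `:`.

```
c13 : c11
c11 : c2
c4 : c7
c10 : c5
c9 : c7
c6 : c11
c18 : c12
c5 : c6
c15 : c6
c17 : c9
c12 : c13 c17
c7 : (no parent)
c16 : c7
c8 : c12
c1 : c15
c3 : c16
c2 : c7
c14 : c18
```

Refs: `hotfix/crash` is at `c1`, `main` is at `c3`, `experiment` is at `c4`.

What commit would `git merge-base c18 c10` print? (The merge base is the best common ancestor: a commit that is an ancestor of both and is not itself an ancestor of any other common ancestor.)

c11

Ancestors of c18: {c11, c12, c13, c17, c18, c2, c7, c9}.
Ancestors of c10: {c10, c11, c2, c5, c6, c7}.
Common ancestors: {c11, c2, c7}.
Among these, c11 is not an ancestor of any other common ancestor — it is the merge base.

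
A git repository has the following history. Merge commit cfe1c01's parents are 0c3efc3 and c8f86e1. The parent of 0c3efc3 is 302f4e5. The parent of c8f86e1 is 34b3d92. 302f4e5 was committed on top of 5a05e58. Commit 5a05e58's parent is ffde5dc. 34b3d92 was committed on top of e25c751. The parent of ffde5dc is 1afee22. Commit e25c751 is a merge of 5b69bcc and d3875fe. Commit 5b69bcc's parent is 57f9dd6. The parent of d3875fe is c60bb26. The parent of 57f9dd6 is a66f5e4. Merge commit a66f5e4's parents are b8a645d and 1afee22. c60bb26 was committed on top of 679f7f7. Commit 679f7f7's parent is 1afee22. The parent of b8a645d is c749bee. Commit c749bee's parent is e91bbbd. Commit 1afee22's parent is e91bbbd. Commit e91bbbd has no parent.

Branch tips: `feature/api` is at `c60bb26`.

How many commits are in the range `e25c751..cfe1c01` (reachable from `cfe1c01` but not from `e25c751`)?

Reachable from cfe1c01: {0c3efc3, 1afee22, 302f4e5, 34b3d92, 57f9dd6, 5a05e58, 5b69bcc, 679f7f7, a66f5e4, b8a645d, c60bb26, c749bee, c8f86e1, cfe1c01, d3875fe, e25c751, e91bbbd, ffde5dc}.
Reachable from e25c751: {1afee22, 57f9dd6, 5b69bcc, 679f7f7, a66f5e4, b8a645d, c60bb26, c749bee, d3875fe, e25c751, e91bbbd}.
In cfe1c01's history but not e25c751's: {0c3efc3, 302f4e5, 34b3d92, 5a05e58, c8f86e1, cfe1c01, ffde5dc} — 7 commits.

7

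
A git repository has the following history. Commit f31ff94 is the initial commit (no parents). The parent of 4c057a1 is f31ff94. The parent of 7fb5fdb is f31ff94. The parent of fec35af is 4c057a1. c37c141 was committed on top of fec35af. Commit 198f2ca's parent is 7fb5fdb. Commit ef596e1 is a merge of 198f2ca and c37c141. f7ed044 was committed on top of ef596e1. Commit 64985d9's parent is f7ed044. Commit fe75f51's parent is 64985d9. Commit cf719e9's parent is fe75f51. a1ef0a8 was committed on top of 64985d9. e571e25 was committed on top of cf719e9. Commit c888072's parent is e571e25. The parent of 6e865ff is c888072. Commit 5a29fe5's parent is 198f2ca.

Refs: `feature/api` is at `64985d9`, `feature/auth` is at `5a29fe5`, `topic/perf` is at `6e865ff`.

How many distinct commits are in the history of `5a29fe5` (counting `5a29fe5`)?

Walking parent pointers from 5a29fe5: reachable set = {198f2ca, 5a29fe5, 7fb5fdb, f31ff94}.
That is 4 commits.

4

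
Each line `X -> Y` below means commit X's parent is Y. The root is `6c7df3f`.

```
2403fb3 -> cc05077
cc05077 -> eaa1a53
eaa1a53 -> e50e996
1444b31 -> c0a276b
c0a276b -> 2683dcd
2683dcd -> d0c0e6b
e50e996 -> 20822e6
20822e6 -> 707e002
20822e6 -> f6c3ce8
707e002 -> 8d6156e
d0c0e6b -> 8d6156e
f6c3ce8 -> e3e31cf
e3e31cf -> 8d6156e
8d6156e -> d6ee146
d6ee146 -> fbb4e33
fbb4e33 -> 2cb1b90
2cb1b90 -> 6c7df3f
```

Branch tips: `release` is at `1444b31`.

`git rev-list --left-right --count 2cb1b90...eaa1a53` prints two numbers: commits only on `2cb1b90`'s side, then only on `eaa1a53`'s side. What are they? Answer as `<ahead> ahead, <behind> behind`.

0 ahead, 9 behind

Reachable from 2cb1b90: {2cb1b90, 6c7df3f}.
Reachable from eaa1a53: {20822e6, 2cb1b90, 6c7df3f, 707e002, 8d6156e, d6ee146, e3e31cf, e50e996, eaa1a53, f6c3ce8, fbb4e33}.
Only in 2cb1b90's history (ahead): {} — 0.
Only in eaa1a53's history (behind): {20822e6, 707e002, 8d6156e, d6ee146, e3e31cf, e50e996, eaa1a53, f6c3ce8, fbb4e33} — 9.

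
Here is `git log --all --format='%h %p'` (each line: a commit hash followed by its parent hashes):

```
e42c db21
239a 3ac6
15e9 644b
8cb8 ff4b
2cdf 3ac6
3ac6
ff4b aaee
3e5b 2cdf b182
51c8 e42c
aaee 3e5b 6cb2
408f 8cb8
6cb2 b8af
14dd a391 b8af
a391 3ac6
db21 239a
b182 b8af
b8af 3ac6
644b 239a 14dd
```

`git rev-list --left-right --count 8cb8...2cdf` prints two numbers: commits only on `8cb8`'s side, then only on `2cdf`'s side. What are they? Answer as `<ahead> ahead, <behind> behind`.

Reachable from 8cb8: {2cdf, 3ac6, 3e5b, 6cb2, 8cb8, aaee, b182, b8af, ff4b}.
Reachable from 2cdf: {2cdf, 3ac6}.
Only in 8cb8's history (ahead): {3e5b, 6cb2, 8cb8, aaee, b182, b8af, ff4b} — 7.
Only in 2cdf's history (behind): {} — 0.

7 ahead, 0 behind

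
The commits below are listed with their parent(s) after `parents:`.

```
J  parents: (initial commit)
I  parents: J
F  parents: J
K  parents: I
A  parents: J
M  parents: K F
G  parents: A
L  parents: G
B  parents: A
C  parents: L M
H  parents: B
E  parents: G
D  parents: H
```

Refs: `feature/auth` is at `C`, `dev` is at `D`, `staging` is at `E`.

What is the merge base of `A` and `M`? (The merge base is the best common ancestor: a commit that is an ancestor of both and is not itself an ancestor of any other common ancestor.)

J

Ancestors of A: {A, J}.
Ancestors of M: {F, I, J, K, M}.
Common ancestors: {J}.
The only common ancestor is J, so it is the merge base.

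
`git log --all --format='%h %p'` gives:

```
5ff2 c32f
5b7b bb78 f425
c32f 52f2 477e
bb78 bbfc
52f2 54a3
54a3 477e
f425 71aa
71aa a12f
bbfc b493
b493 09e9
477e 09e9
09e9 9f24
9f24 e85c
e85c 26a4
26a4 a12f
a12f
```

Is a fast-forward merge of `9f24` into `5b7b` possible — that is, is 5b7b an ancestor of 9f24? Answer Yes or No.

No

A fast-forward from 5b7b to 9f24 is possible iff 5b7b is an ancestor of 9f24.
Ancestors of 9f24: {26a4, 9f24, a12f, e85c}.
5b7b is not among them, so fast-forward is not possible.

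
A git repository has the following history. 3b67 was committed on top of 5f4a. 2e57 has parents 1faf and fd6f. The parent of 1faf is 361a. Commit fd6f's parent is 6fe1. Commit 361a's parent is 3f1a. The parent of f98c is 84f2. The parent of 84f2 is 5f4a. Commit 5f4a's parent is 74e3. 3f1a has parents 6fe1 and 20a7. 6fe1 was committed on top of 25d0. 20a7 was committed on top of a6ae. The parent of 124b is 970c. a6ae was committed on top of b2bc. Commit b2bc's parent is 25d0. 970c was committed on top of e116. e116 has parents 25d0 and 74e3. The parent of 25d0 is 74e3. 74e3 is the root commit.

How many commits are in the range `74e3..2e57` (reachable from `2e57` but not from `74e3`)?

10

Reachable from 2e57: {1faf, 20a7, 25d0, 2e57, 361a, 3f1a, 6fe1, 74e3, a6ae, b2bc, fd6f}.
Reachable from 74e3: {74e3}.
In 2e57's history but not 74e3's: {1faf, 20a7, 25d0, 2e57, 361a, 3f1a, 6fe1, a6ae, b2bc, fd6f} — 10 commits.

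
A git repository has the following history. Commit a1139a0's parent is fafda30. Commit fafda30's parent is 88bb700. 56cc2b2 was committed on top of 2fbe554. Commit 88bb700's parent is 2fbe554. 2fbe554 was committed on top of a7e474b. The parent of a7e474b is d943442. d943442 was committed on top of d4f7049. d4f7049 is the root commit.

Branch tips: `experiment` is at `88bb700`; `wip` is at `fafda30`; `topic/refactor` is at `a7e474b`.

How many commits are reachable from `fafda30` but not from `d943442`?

Reachable from fafda30: {2fbe554, 88bb700, a7e474b, d4f7049, d943442, fafda30}.
Reachable from d943442: {d4f7049, d943442}.
In fafda30's history but not d943442's: {2fbe554, 88bb700, a7e474b, fafda30} — 4 commits.

4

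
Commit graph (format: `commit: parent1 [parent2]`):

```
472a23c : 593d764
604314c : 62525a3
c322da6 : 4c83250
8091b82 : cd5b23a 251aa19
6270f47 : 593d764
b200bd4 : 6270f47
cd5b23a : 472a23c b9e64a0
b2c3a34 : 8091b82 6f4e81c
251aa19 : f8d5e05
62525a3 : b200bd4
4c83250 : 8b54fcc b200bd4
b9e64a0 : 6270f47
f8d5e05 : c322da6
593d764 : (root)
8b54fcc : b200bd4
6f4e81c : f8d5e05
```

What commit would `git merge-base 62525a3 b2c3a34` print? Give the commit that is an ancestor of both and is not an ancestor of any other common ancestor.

b200bd4

Ancestors of 62525a3: {593d764, 62525a3, 6270f47, b200bd4}.
Ancestors of b2c3a34: {251aa19, 472a23c, 4c83250, 593d764, 6270f47, 6f4e81c, 8091b82, 8b54fcc, b200bd4, b2c3a34, b9e64a0, c322da6, cd5b23a, f8d5e05}.
Common ancestors: {593d764, 6270f47, b200bd4}.
Among these, b200bd4 is not an ancestor of any other common ancestor — it is the merge base.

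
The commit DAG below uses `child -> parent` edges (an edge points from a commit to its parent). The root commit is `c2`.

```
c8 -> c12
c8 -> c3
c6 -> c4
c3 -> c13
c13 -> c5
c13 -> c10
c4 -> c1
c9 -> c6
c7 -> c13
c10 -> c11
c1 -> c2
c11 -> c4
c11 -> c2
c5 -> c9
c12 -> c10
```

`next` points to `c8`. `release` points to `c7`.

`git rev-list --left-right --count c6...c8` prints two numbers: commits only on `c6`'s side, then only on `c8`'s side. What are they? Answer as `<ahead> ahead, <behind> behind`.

0 ahead, 8 behind

Reachable from c6: {c1, c2, c4, c6}.
Reachable from c8: {c1, c10, c11, c12, c13, c2, c3, c4, c5, c6, c8, c9}.
Only in c6's history (ahead): {} — 0.
Only in c8's history (behind): {c10, c11, c12, c13, c3, c5, c8, c9} — 8.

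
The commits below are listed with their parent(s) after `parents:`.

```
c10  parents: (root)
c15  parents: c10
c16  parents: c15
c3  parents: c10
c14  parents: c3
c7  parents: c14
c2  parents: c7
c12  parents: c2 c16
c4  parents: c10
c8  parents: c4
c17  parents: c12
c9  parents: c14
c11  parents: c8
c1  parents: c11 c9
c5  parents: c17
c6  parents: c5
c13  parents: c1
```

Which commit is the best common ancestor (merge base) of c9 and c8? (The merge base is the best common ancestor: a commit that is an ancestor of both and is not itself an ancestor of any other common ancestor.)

Ancestors of c9: {c10, c14, c3, c9}.
Ancestors of c8: {c10, c4, c8}.
Common ancestors: {c10}.
The only common ancestor is c10, so it is the merge base.

c10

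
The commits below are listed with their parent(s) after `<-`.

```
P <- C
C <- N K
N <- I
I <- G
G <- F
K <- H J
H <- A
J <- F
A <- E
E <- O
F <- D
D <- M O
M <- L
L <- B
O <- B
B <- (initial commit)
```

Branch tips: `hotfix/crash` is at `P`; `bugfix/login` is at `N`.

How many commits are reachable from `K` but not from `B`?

10

Reachable from K: {A, B, D, E, F, H, J, K, L, M, O}.
Reachable from B: {B}.
In K's history but not B's: {A, D, E, F, H, J, K, L, M, O} — 10 commits.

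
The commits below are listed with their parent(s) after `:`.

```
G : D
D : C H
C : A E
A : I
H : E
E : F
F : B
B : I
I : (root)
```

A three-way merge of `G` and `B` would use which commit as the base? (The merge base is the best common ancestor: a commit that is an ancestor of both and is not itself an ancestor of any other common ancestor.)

Ancestors of G: {A, B, C, D, E, F, G, H, I}.
Ancestors of B: {B, I}.
Common ancestors: {B, I}.
Among these, B is not an ancestor of any other common ancestor — it is the merge base.

B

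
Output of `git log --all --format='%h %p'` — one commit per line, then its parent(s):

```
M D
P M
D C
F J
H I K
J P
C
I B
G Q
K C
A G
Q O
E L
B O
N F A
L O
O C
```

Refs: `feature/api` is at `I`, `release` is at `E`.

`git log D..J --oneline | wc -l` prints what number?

3

Reachable from J: {C, D, J, M, P}.
Reachable from D: {C, D}.
In J's history but not D's: {J, M, P} — 3 commits.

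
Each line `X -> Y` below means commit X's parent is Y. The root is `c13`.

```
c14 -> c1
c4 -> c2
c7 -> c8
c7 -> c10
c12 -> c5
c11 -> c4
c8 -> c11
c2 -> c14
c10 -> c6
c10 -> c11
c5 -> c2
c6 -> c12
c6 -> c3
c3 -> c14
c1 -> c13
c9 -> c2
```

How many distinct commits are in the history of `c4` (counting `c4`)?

Walking parent pointers from c4: reachable set = {c1, c13, c14, c2, c4}.
That is 5 commits.

5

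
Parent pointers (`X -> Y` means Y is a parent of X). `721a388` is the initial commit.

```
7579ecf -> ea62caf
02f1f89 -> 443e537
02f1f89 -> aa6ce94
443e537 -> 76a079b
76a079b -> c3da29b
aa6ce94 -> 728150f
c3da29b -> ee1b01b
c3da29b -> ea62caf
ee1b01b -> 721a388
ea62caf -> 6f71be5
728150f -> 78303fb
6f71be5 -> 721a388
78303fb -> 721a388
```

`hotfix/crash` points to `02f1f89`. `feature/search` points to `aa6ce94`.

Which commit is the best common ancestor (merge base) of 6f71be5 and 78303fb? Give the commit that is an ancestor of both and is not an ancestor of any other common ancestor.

Ancestors of 6f71be5: {6f71be5, 721a388}.
Ancestors of 78303fb: {721a388, 78303fb}.
Common ancestors: {721a388}.
The only common ancestor is 721a388, so it is the merge base.

721a388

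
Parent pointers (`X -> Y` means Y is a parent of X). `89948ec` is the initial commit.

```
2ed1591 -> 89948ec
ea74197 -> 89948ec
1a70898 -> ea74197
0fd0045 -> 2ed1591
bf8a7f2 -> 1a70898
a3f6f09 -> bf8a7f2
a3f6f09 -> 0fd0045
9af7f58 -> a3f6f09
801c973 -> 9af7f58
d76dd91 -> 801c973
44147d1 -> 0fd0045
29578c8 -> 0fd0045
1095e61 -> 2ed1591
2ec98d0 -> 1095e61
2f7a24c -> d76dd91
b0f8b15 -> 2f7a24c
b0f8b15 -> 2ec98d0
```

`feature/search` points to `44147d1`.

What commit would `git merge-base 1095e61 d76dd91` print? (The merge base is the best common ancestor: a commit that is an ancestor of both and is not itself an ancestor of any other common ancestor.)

Ancestors of 1095e61: {1095e61, 2ed1591, 89948ec}.
Ancestors of d76dd91: {0fd0045, 1a70898, 2ed1591, 801c973, 89948ec, 9af7f58, a3f6f09, bf8a7f2, d76dd91, ea74197}.
Common ancestors: {2ed1591, 89948ec}.
Among these, 2ed1591 is not an ancestor of any other common ancestor — it is the merge base.

2ed1591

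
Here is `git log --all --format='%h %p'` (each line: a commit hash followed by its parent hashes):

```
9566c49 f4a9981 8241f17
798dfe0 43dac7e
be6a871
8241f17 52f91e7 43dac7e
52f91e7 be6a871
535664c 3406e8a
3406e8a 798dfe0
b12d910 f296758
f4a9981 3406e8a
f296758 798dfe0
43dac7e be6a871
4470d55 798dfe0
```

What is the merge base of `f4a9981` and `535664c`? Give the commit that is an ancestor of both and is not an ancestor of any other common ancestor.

Ancestors of f4a9981: {3406e8a, 43dac7e, 798dfe0, be6a871, f4a9981}.
Ancestors of 535664c: {3406e8a, 43dac7e, 535664c, 798dfe0, be6a871}.
Common ancestors: {3406e8a, 43dac7e, 798dfe0, be6a871}.
Among these, 3406e8a is not an ancestor of any other common ancestor — it is the merge base.

3406e8a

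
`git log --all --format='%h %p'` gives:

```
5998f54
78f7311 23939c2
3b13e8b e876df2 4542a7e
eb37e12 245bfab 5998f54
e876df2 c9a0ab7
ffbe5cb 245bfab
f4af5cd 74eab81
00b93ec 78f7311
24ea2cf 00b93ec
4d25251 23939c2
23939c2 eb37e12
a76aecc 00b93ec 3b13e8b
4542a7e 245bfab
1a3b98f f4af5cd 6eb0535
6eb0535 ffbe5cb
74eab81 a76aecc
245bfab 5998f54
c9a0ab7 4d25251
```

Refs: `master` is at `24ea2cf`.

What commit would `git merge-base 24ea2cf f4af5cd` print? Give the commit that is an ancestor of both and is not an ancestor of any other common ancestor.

00b93ec

Ancestors of 24ea2cf: {00b93ec, 23939c2, 245bfab, 24ea2cf, 5998f54, 78f7311, eb37e12}.
Ancestors of f4af5cd: {00b93ec, 23939c2, 245bfab, 3b13e8b, 4542a7e, 4d25251, 5998f54, 74eab81, 78f7311, a76aecc, c9a0ab7, e876df2, eb37e12, f4af5cd}.
Common ancestors: {00b93ec, 23939c2, 245bfab, 5998f54, 78f7311, eb37e12}.
Among these, 00b93ec is not an ancestor of any other common ancestor — it is the merge base.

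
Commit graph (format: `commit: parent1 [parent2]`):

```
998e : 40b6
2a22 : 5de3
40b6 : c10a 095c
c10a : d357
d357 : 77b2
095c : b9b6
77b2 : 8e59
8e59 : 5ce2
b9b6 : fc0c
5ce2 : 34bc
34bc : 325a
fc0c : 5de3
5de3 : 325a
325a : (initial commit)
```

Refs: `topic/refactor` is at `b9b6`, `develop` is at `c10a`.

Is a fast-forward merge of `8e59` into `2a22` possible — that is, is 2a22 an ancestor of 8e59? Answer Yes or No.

No

A fast-forward from 2a22 to 8e59 is possible iff 2a22 is an ancestor of 8e59.
Ancestors of 8e59: {325a, 34bc, 5ce2, 8e59}.
2a22 is not among them, so fast-forward is not possible.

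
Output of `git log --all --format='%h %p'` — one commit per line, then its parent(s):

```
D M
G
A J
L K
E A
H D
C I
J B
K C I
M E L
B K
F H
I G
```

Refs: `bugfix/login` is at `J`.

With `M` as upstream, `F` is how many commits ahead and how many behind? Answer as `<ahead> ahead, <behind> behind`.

3 ahead, 0 behind

Reachable from F: {A, B, C, D, E, F, G, H, I, J, K, L, M}.
Reachable from M: {A, B, C, E, G, I, J, K, L, M}.
Only in F's history (ahead): {D, F, H} — 3.
Only in M's history (behind): {} — 0.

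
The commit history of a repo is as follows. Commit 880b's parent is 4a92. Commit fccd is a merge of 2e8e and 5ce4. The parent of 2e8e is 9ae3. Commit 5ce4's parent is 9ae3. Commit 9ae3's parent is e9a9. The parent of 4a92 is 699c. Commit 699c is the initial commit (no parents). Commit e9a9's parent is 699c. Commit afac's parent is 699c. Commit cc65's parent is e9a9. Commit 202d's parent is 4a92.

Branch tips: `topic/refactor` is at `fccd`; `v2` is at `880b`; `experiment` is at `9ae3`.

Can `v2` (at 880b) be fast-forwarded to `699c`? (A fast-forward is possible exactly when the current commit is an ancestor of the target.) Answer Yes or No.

A fast-forward from 880b to 699c is possible iff 880b is an ancestor of 699c.
Ancestors of 699c: {699c}.
880b is not among them, so fast-forward is not possible.

No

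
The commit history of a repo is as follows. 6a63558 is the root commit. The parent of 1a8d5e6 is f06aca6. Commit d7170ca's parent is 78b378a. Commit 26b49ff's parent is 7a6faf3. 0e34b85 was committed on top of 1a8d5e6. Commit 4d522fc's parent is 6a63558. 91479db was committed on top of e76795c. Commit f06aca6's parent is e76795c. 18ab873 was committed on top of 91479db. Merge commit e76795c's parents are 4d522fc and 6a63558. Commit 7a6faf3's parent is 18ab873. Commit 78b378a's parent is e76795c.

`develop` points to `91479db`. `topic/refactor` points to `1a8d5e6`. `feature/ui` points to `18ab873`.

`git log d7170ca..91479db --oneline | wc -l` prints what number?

Reachable from 91479db: {4d522fc, 6a63558, 91479db, e76795c}.
Reachable from d7170ca: {4d522fc, 6a63558, 78b378a, d7170ca, e76795c}.
In 91479db's history but not d7170ca's: {91479db} — 1 commit.

1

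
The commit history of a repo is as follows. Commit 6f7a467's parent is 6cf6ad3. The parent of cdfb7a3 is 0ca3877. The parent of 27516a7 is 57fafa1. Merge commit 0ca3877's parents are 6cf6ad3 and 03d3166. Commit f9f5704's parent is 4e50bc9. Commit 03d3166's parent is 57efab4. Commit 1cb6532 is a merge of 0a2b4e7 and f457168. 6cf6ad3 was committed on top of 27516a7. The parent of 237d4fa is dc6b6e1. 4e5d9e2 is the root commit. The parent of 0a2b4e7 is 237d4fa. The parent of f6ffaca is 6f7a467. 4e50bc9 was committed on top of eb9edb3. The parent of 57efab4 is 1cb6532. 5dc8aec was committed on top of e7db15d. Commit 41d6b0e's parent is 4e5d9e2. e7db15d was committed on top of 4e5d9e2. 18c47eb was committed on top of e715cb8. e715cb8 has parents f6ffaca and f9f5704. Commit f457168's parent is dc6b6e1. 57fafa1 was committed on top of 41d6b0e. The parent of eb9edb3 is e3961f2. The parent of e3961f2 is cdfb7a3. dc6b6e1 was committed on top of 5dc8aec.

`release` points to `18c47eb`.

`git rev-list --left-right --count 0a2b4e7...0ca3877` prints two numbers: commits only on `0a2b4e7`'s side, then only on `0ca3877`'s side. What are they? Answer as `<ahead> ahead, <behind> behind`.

0 ahead, 9 behind

Reachable from 0a2b4e7: {0a2b4e7, 237d4fa, 4e5d9e2, 5dc8aec, dc6b6e1, e7db15d}.
Reachable from 0ca3877: {03d3166, 0a2b4e7, 0ca3877, 1cb6532, 237d4fa, 27516a7, 41d6b0e, 4e5d9e2, 57efab4, 57fafa1, 5dc8aec, 6cf6ad3, dc6b6e1, e7db15d, f457168}.
Only in 0a2b4e7's history (ahead): {} — 0.
Only in 0ca3877's history (behind): {03d3166, 0ca3877, 1cb6532, 27516a7, 41d6b0e, 57efab4, 57fafa1, 6cf6ad3, f457168} — 9.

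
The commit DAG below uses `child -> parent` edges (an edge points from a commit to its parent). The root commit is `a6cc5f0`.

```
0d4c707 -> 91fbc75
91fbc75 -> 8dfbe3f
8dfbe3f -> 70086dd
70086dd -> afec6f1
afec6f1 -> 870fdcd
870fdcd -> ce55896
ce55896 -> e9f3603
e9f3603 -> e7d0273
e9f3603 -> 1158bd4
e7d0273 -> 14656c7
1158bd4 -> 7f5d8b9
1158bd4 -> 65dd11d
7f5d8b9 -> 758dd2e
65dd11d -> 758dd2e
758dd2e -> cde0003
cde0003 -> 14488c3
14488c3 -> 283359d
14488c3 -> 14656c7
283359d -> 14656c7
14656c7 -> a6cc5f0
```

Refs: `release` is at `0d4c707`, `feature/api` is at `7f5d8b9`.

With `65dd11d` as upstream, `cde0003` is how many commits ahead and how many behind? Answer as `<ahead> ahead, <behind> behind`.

Reachable from cde0003: {14488c3, 14656c7, 283359d, a6cc5f0, cde0003}.
Reachable from 65dd11d: {14488c3, 14656c7, 283359d, 65dd11d, 758dd2e, a6cc5f0, cde0003}.
Only in cde0003's history (ahead): {} — 0.
Only in 65dd11d's history (behind): {65dd11d, 758dd2e} — 2.

0 ahead, 2 behind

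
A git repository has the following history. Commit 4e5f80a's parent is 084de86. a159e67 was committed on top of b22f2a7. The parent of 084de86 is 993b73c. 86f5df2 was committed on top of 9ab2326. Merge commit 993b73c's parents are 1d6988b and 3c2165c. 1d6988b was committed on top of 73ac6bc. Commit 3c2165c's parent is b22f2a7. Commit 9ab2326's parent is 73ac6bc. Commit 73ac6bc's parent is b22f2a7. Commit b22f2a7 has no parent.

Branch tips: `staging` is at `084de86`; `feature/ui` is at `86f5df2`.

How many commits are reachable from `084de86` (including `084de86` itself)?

Walking parent pointers from 084de86: reachable set = {084de86, 1d6988b, 3c2165c, 73ac6bc, 993b73c, b22f2a7}.
That is 6 commits.

6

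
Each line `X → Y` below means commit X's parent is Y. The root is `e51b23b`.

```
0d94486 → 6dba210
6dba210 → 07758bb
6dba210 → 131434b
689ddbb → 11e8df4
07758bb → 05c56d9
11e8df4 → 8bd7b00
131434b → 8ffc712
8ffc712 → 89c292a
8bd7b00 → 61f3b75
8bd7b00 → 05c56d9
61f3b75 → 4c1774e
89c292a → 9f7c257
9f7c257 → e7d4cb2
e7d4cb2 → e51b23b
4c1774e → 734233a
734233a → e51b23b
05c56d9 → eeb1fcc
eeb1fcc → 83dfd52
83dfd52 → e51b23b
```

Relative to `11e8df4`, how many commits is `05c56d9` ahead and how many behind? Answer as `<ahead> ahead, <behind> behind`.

Reachable from 05c56d9: {05c56d9, 83dfd52, e51b23b, eeb1fcc}.
Reachable from 11e8df4: {05c56d9, 11e8df4, 4c1774e, 61f3b75, 734233a, 83dfd52, 8bd7b00, e51b23b, eeb1fcc}.
Only in 05c56d9's history (ahead): {} — 0.
Only in 11e8df4's history (behind): {11e8df4, 4c1774e, 61f3b75, 734233a, 8bd7b00} — 5.

0 ahead, 5 behind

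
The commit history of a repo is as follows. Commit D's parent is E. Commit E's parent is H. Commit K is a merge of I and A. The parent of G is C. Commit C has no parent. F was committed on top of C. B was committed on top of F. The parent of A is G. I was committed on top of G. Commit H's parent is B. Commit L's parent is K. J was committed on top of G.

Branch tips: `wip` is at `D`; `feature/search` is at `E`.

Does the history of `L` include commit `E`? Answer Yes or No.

Ancestors of L: {A, C, G, I, K, L}.
E is not in that set, so it is not an ancestor of L.

No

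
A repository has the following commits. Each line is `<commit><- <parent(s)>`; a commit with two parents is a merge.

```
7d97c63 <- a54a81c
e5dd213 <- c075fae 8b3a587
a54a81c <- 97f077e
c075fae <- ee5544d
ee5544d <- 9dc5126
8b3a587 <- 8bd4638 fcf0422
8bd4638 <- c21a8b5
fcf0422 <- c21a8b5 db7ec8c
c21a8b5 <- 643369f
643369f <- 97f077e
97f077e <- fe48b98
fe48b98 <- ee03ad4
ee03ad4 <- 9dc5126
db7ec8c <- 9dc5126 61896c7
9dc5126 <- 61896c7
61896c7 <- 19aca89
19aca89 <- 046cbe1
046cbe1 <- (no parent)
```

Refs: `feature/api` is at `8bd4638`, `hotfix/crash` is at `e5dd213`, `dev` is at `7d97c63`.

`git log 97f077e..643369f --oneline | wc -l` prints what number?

Reachable from 643369f: {046cbe1, 19aca89, 61896c7, 643369f, 97f077e, 9dc5126, ee03ad4, fe48b98}.
Reachable from 97f077e: {046cbe1, 19aca89, 61896c7, 97f077e, 9dc5126, ee03ad4, fe48b98}.
In 643369f's history but not 97f077e's: {643369f} — 1 commit.

1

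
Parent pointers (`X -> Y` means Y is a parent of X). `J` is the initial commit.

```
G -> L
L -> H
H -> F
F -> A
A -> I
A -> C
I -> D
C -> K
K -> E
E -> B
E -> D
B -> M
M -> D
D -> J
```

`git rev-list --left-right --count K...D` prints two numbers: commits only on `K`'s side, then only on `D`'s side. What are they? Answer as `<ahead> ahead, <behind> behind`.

Reachable from K: {B, D, E, J, K, M}.
Reachable from D: {D, J}.
Only in K's history (ahead): {B, E, K, M} — 4.
Only in D's history (behind): {} — 0.

4 ahead, 0 behind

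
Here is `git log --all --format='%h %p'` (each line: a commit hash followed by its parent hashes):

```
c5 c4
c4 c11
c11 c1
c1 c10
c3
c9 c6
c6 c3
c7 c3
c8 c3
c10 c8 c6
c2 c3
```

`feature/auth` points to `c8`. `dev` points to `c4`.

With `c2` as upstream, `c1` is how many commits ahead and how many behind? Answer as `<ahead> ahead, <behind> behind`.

4 ahead, 1 behind

Reachable from c1: {c1, c10, c3, c6, c8}.
Reachable from c2: {c2, c3}.
Only in c1's history (ahead): {c1, c10, c6, c8} — 4.
Only in c2's history (behind): {c2} — 1.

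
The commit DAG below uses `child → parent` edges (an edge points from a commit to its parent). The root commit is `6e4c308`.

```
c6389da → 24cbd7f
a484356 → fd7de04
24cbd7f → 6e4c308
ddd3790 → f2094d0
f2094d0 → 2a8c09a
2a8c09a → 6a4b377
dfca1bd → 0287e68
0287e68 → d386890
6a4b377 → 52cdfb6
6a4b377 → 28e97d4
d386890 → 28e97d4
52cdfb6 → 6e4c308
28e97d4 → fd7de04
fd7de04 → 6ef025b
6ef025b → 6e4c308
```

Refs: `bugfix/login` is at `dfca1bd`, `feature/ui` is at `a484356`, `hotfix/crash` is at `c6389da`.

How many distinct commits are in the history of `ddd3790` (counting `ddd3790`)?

9

Walking parent pointers from ddd3790: reachable set = {28e97d4, 2a8c09a, 52cdfb6, 6a4b377, 6e4c308, 6ef025b, ddd3790, f2094d0, fd7de04}.
That is 9 commits.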